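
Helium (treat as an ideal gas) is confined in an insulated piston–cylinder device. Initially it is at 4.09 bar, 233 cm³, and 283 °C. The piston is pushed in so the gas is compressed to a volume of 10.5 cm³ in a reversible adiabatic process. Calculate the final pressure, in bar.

P₂ ≈ 717 bar

Adiabatic: P₁V₁^γ = P₂V₂^γ ⇒ P₂ = P₁ (V₁/V₂)^γ.
γ = 5/3 for a monatomic ideal gas.
P₂ = 4.09 × (233/10.5)^(5/3) = 716.7 bar.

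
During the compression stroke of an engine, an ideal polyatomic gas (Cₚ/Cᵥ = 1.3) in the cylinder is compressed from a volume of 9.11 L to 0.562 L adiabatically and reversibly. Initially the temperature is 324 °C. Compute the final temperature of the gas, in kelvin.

T₂ ≈ 1380 K

For a reversible adiabat TV^(γ−1) is constant, so T₂ = T₁ (V₁/V₂)^(γ−1).
T₁ = 324 °C = 597.1 K.
T₂ = 597.1 × (9.11/0.562)^(0.3) = 1377 K.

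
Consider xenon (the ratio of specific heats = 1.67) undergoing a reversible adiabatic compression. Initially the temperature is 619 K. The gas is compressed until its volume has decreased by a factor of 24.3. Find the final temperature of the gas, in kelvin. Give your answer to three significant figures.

T₂ ≈ 5250 K

Adiabatic: T₁V₁^(γ−1) = T₂V₂^(γ−1) ⇒ T₂ = T₁ (V₁/V₂)^(γ−1).
T₂ = 619 × 24.3^(0.67) = 5249 K.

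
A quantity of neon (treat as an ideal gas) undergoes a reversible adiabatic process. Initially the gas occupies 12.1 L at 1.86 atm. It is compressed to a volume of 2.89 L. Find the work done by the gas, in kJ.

γ = 5/3 for a monatomic ideal gas.
P₂ = P₁(V₁/V₂)^γ = 1.86×(12.1/2.89)^(5/3) = 20.23 atm.
For a reversible adiabat, W_by_gas = (P₁V₁ − P₂V₂)/(γ−1).
W_by = (188500×0.0121 − 2.05×10^6×0.00289) / (2/3) = -5465 J.

W ≈ -5.47 kJ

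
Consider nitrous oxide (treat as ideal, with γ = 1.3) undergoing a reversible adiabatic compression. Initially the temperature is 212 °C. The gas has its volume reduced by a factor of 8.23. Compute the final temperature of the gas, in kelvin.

Adiabatic: T₁V₁^(γ−1) = T₂V₂^(γ−1) ⇒ T₂ = T₁ (V₁/V₂)^(γ−1).
T₁ = 212 °C = 485.1 K.
T₂ = 485.1 × 8.23^(0.3) = 913.1 K.

T₂ ≈ 913 K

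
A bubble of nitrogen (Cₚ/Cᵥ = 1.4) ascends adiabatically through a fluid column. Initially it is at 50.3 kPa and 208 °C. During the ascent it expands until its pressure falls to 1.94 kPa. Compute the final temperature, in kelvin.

Along an adiabat T P^((1−γ)/γ) is constant, so T₂ = T₁ (P₂/P₁)^((γ−1)/γ).
T₁ = 208 °C = 481.1 K.
T₂ = 481.1 × (1.94/50.3)^(0.286) = 189.8 K.

T₂ ≈ 190 K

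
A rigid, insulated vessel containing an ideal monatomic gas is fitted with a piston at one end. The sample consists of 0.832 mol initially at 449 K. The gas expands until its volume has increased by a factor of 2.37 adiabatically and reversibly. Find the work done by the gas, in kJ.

W ≈ 2.04 kJ

Adiabatic: T₁V₁^(γ−1) = T₂V₂^(γ−1) ⇒ T₂ = T₁ (V₁/V₂)^(γ−1).
γ = 5/3 for a monatomic ideal gas, so γ−1 = 2/3.
T₂ = 449 × (1/2.37)^(2/3) = 252.6 K.
Q = 0, so ΔU = W_on_gas = nCᵥΔT with Cᵥ = R/(γ−1) = 12.47 J/(mol·K).
ΔU = 0.832 × 12.47 × (252.6 − 449) = -2038 J.
Work done by the gas = −ΔU = 2038 J.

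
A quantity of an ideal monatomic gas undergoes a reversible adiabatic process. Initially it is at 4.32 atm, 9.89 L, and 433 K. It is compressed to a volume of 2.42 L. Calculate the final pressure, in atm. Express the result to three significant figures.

Since PV^γ is constant along a reversible adiabat, P₂ = P₁ (V₁/V₂)^γ.
γ = 5/3 for a monatomic ideal gas.
P₂ = 4.32 × (9.89/2.42)^(5/3) = 45.13 atm.

P₂ ≈ 45.1 atm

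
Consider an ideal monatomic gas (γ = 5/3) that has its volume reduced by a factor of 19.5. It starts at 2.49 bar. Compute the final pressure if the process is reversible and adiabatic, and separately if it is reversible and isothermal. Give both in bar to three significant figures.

Isothermal: P₂ = P₁(V₁/V₂) = 2.49×19.5 = 48.56 bar.
Adiabatic: P₂ = P₁(V₁/V₂)^γ = 2.49×19.5^(5/3) = 351.8 bar.

adiabatic: 352 bar; isothermal: 48.6 bar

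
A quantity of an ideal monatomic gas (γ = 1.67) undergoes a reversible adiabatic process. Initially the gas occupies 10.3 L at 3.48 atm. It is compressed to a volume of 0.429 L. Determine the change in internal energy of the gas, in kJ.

ΔU ≈ 40.2 kJ

P₂ = P₁(V₁/V₂)^γ = 3.48×(10.3/0.429)^(1.67) = 702.8 atm.
For a reversible adiabat, W_by_gas = (P₁V₁ − P₂V₂)/(γ−1).
W_by = (352600×0.0103 − 7.121×10^7×0.000429) / (0.67) = -40170 J.
Q = 0 ⇒ ΔU = −W_by = 40170 J.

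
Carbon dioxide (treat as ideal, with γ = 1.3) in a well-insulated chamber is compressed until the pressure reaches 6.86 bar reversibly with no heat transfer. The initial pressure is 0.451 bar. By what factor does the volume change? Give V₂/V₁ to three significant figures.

From PV^γ = const, V₂/V₁ = (P₁/P₂)^(1/γ).
V₂/V₁ = (0.451/6.86)^(0.769) = 0.1232.

V₂/V₁ ≈ 0.123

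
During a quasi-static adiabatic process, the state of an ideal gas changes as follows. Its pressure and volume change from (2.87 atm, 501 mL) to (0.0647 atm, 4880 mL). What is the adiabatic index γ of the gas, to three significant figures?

γ ≈ 1.67

PV^γ = const ⇒ γ = ln(P₂/P₁) / ln(V₁/V₂).
γ = ln(0.0647/2.87) / ln(501/4880) = 1.666.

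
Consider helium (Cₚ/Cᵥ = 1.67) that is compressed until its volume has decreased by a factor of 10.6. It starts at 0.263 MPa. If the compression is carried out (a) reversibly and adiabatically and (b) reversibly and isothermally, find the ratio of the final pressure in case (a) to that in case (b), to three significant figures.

P_adiabatic / P_isothermal ≈ 4.86

Isothermal: P_b = P₁(V₁/V₂) = 0.263×10.6.
Adiabatic: P_a = P₁(V₁/V₂)^γ = 0.263×10.6^(1.67).
P_a/P_b = (V₁/V₂)^(γ−1) = 10.6^(0.67) = 4.864.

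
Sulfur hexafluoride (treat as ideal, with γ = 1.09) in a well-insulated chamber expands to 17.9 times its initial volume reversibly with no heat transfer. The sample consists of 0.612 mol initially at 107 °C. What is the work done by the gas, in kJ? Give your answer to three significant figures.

Adiabatic: T₁V₁^(γ−1) = T₂V₂^(γ−1) ⇒ T₂ = T₁ (V₁/V₂)^(γ−1).
T₁ = 107 °C = 380.1 K.
T₂ = 380.1 × (1/17.9)^(0.09) = 293.2 K.
Q = 0, so ΔU = W_on_gas = nCᵥΔT with Cᵥ = R/(γ−1) = 92.38 J/(mol·K).
ΔU = 0.612 × 92.38 × (293.2 − 380.1) = -4914 J.
Work done by the gas = −ΔU = 4914 J.

W ≈ 4.91 kJ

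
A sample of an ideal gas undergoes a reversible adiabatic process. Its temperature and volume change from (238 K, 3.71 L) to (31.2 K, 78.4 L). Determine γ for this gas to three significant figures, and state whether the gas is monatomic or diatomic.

TV^(γ−1) = const ⇒ γ − 1 = ln(T₂/T₁) / ln(V₁/V₂).
γ = 1 + ln(31.2/238) / ln(3.71/78.4) = 1.666.
γ ≈ 1.67 is close to 5/3, so the gas is monatomic.

γ ≈ 1.67; monatomic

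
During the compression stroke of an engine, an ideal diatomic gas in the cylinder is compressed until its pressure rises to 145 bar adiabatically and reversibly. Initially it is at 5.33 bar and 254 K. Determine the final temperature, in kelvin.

T₂ ≈ 653 K

Adiabatic: T₂/T₁ = (P₂/P₁)^((γ−1)/γ).
For a diatomic ideal gas γ = 7/5, so (γ−1)/γ = 2/7.
T₂ = 254 × (145/5.33)^(2/7) = 652.7 K.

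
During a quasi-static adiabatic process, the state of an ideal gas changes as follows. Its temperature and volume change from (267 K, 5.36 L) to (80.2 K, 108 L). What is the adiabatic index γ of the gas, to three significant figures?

TV^(γ−1) = const ⇒ γ − 1 = ln(T₂/T₁) / ln(V₁/V₂).
γ = 1 + ln(80.2/267) / ln(5.36/108) = 1.4.

γ ≈ 1.40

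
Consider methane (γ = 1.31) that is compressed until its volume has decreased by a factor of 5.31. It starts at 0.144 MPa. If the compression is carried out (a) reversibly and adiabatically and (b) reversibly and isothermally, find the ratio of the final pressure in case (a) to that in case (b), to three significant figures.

P_adiabatic / P_isothermal ≈ 1.68

Isothermal: P_b = P₁(V₁/V₂) = 0.144×5.31.
Adiabatic: P_a = P₁(V₁/V₂)^γ = 0.144×5.31^(1.31).
P_a/P_b = (V₁/V₂)^(γ−1) = 5.31^(0.31) = 1.678.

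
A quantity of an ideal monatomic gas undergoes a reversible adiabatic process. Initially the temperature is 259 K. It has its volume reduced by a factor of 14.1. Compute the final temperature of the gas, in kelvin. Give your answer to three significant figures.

Adiabatic: T₁V₁^(γ−1) = T₂V₂^(γ−1) ⇒ T₂ = T₁ (V₁/V₂)^(γ−1).
For a monatomic ideal gas γ = 5/3, so γ−1 = 2/3.
T₂ = 259 × 14.1^(2/3) = 1512 K.

T₂ ≈ 1510 K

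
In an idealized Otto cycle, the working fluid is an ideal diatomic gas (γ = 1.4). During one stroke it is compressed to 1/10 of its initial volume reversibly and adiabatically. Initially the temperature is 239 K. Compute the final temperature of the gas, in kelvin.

For a reversible adiabat TV^(γ−1) is constant, so T₂ = T₁ (V₁/V₂)^(γ−1).
T₂ = 239 × 10^(0.4) = 600.3 K.

T₂ ≈ 600 K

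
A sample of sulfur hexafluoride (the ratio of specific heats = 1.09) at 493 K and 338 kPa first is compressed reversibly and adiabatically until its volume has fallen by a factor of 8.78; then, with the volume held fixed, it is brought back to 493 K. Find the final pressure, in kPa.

Adiabatic step (PV^γ = const): P₂ = 338×8.78^(1.09) = 3608 kPa; T₂ = 493×8.78^(0.09) = 599.5 K.
Isochoric: P₃ = P₂(T₃/T₂) = 3608 × (493/599.5) = 2968 kPa.

P₃ ≈ 2970 kPa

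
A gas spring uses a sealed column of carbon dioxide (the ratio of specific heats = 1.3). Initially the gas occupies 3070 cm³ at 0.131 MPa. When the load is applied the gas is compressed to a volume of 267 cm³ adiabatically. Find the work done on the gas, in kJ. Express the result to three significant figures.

P₂ = P₁(V₁/V₂)^γ = 0.131×(3070/267)^(1.3) = 3.134 MPa.
For a reversible adiabat, W_by_gas = (P₁V₁ − P₂V₂)/(γ−1).
W_by = (131000×0.00307 − 3.134×10^6×0.000267) / (0.3) = -1449 J.
W_on_gas = −W_by = 1449 J.

W ≈ 1.45 kJ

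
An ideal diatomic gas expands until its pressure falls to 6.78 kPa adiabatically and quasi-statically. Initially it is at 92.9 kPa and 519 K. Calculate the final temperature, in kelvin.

T₂ ≈ 246 K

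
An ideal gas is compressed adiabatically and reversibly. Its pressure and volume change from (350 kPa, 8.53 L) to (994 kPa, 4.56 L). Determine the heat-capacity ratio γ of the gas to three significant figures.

γ ≈ 1.67

PV^γ = const ⇒ γ = ln(P₂/P₁) / ln(V₁/V₂).
γ = ln(994/350) / ln(8.53/4.56) = 1.667.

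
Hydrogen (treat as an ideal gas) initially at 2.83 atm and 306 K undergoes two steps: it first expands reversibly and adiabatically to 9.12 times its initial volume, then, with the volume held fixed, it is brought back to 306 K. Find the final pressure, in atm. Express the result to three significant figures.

For a diatomic ideal gas γ = 7/5.
Adiabatic step (PV^γ = const): P₂ = 2.83×(1/9.12)^(7/5) = 0.1282 atm; T₂ = 306×(1/9.12)^(2/5) = 126.4 K.
Isochoric: P₃ = P₂(T₃/T₂) = 0.1282 × (306/126.4) = 0.3103 atm.

P₃ ≈ 0.310 atm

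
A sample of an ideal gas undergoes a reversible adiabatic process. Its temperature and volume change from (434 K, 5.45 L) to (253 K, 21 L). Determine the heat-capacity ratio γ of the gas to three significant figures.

TV^(γ−1) = const ⇒ γ − 1 = ln(T₂/T₁) / ln(V₁/V₂).
γ = 1 + ln(253/434) / ln(5.45/21) = 1.4.

γ ≈ 1.40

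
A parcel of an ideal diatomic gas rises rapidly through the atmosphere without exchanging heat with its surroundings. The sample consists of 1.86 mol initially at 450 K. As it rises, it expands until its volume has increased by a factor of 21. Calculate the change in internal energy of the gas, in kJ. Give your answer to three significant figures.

For a reversible adiabat TV^(γ−1) is constant, so T₂ = T₁ (V₁/V₂)^(γ−1).
γ = 7/5 for a diatomic ideal gas, so γ−1 = 2/5.
T₂ = 450 × (1/21)^(2/5) = 133.1 K.
Q = 0, so ΔU = W_on_gas = nCᵥΔT with Cᵥ = R/(γ−1) = 20.79 J/(mol·K).
ΔU = 1.86 × 20.79 × (133.1 − 450) = -12250 J.

ΔU ≈ -12.2 kJ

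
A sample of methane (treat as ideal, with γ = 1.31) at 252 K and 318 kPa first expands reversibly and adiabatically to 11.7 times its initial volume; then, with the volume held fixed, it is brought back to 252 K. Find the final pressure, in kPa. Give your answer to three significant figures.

Adiabatic step (PV^γ = const): P₂ = 318×(1/11.7)^(1.31) = 12.68 kPa; T₂ = 252×(1/11.7)^(0.31) = 117.6 K.
Isochoric: P₃ = P₂(T₃/T₂) = 12.68 × (252/117.6) = 27.18 kPa.

P₃ ≈ 27.2 kPa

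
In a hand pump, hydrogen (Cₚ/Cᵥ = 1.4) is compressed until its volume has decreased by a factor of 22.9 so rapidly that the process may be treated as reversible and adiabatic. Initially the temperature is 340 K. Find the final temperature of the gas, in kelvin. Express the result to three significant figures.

T₂ ≈ 1190 K

Adiabatic: T₁V₁^(γ−1) = T₂V₂^(γ−1) ⇒ T₂ = T₁ (V₁/V₂)^(γ−1).
T₂ = 340 × 22.9^(0.4) = 1190 K.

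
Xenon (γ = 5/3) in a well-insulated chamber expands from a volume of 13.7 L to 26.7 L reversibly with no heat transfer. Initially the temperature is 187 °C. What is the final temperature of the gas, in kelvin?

T₂ ≈ 295 K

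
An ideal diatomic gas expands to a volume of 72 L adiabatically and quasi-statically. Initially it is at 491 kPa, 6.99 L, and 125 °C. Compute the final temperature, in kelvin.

T₂ ≈ 157 K

Adiabatic: T₁V₁^(γ−1) = T₂V₂^(γ−1) ⇒ T₂ = T₁ (V₁/V₂)^(γ−1).
γ = 7/5 for a diatomic ideal gas.
T₁ = 125 °C = 398.1 K.
T₂ = 398.1 × (6.99/72)^(2/5) = 156.6 K.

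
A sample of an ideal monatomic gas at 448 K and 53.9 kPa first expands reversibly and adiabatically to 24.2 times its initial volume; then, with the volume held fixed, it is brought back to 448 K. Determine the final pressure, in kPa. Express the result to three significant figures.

For a monatomic ideal gas γ = 5/3.
Adiabatic step (PV^γ = const): P₂ = 53.9×(1/24.2)^(5/3) = 0.2662 kPa; T₂ = 448×(1/24.2)^(2/3) = 53.55 K.
Isochoric: P₃ = P₂(T₃/T₂) = 0.2662 × (448/53.55) = 2.227 kPa.

P₃ ≈ 2.23 kPa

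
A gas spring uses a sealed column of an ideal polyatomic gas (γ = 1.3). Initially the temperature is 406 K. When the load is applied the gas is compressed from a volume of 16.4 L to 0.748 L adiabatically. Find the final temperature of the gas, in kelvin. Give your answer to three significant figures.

T₂ ≈ 1030 K

For a reversible adiabat TV^(γ−1) is constant, so T₂ = T₁ (V₁/V₂)^(γ−1).
T₂ = 406 × (16.4/0.748)^(0.3) = 1025 K.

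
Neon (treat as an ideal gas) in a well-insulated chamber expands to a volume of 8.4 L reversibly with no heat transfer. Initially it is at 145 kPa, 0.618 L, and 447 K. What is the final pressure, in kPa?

P₂ ≈ 1.87 kPa

Since PV^γ is constant along a reversible adiabat, P₂ = P₁ (V₁/V₂)^γ.
γ = 5/3 for a monatomic ideal gas.
P₂ = 145 × (0.618/8.4)^(5/3) = 1.873 kPa.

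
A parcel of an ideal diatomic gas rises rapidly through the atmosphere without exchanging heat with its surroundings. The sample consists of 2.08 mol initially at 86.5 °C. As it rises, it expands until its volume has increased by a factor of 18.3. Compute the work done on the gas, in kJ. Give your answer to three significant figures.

W ≈ -10.7 kJ

Adiabatic: T₁V₁^(γ−1) = T₂V₂^(γ−1) ⇒ T₂ = T₁ (V₁/V₂)^(γ−1).
γ = 7/5 for a diatomic ideal gas, so γ−1 = 2/5.
T₁ = 86.5 °C = 359.6 K.
T₂ = 359.6 × (1/18.3)^(2/5) = 112.4 K.
Q = 0, so ΔU = W_on_gas = nCᵥΔT with Cᵥ = R/(γ−1) = 20.79 J/(mol·K).
ΔU = 2.08 × 20.79 × (112.4 − 359.6) = -10690 J.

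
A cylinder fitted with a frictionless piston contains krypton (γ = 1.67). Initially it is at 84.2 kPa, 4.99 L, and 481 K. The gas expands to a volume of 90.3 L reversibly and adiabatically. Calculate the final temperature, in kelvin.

For a reversible adiabat TV^(γ−1) is constant, so T₂ = T₁ (V₁/V₂)^(γ−1).
T₂ = 481 × (4.99/90.3)^(0.67) = 69.11 K.

T₂ ≈ 69.1 K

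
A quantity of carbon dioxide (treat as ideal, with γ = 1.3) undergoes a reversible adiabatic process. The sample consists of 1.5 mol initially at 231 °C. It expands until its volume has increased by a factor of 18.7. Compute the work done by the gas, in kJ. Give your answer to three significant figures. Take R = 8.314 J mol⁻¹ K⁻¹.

Adiabatic: T₁V₁^(γ−1) = T₂V₂^(γ−1) ⇒ T₂ = T₁ (V₁/V₂)^(γ−1).
T₁ = 231 °C = 504.1 K.
T₂ = 504.1 × (1/18.7)^(0.3) = 209.4 K.
Q = 0, so ΔU = W_on_gas = nCᵥΔT with Cᵥ = R/(γ−1) = 27.71 J/(mol·K).
ΔU = 1.5 × 27.71 × (209.4 − 504.1) = -12250 J.
Work done by the gas = −ΔU = 12250 J.

W ≈ 12.3 kJ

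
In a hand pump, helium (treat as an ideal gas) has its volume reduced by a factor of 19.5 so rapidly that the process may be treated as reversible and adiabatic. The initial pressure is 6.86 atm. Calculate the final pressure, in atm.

P₂ ≈ 969 atm

Since PV^γ is constant along a reversible adiabat, P₂ = P₁ (V₁/V₂)^γ.
For a monatomic ideal gas γ = 5/3.
P₂ = 6.86 × 19.5^(5/3) = 969.1 atm.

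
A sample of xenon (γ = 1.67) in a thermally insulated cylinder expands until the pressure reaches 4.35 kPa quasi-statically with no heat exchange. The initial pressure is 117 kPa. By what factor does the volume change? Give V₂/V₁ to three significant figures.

From PV^γ = const, V₂/V₁ = (P₁/P₂)^(1/γ).
V₂/V₁ = (117/4.35)^(0.599) = 7.18.

V₂/V₁ ≈ 7.18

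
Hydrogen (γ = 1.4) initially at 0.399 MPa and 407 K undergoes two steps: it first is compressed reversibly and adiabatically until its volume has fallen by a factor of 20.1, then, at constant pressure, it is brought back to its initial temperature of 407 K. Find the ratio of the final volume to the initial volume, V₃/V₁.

Adiabatic step: V₂/V₁ = 0.04975; T₂ = T₁·20.1^(0.4) = 1352 K.
Isobaric step: V₃/V₂ = T₃/T₂ = 407/1352.
V₃/V₁ = (V₂/V₁)(V₃/V₂) = 0.04975 × (407/1352) = 0.01498.

V₃/V₁ ≈ 0.0150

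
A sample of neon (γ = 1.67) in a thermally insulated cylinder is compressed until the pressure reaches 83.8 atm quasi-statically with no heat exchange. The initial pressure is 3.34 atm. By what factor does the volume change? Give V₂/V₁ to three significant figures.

V₂/V₁ ≈ 0.145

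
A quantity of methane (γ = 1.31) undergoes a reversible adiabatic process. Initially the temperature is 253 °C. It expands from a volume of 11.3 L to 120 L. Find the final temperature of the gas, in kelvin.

For a reversible adiabat TV^(γ−1) is constant, so T₂ = T₁ (V₁/V₂)^(γ−1).
T₁ = 253 °C = 526.1 K.
T₂ = 526.1 × (11.3/120)^(0.31) = 252.9 K.

T₂ ≈ 253 K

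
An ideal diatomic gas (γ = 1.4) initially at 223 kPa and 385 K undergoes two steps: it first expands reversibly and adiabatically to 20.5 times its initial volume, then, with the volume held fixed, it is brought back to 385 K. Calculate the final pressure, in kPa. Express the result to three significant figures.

Adiabatic step (PV^γ = const): P₂ = 223×(1/20.5)^(1.4) = 3.25 kPa; T₂ = 385×(1/20.5)^(0.4) = 115 K.
Isochoric: P₃ = P₂(T₃/T₂) = 3.25 × (385/115) = 10.88 kPa.

P₃ ≈ 10.9 kPa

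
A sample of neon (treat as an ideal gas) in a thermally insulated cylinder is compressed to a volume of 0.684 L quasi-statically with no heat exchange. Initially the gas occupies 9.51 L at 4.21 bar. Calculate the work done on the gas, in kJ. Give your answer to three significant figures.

γ = 5/3 for a monatomic ideal gas.
P₂ = P₁(V₁/V₂)^γ = 4.21×(9.51/0.684)^(5/3) = 338.4 bar.
For a reversible adiabat, W_by_gas = (P₁V₁ − P₂V₂)/(γ−1).
W_by = (421000×0.00951 − 3.384×10^7×0.000684) / (2/3) = -28720 J.
W_on_gas = −W_by = 28720 J.

W ≈ 28.7 kJ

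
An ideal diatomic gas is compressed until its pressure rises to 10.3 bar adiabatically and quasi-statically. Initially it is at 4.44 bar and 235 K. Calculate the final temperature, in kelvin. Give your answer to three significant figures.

Along an adiabat T P^((1−γ)/γ) is constant, so T₂ = T₁ (P₂/P₁)^((γ−1)/γ).
For a diatomic ideal gas γ = 7/5, so (γ−1)/γ = 2/7.
T₂ = 235 × (10.3/4.44)^(2/7) = 298.9 K.

T₂ ≈ 299 K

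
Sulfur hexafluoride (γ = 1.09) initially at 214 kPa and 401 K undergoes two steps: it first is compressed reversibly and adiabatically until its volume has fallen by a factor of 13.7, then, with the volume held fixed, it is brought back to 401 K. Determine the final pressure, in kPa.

Adiabatic step (PV^γ = const): P₂ = 214×13.7^(1.09) = 3711 kPa; T₂ = 401×13.7^(0.09) = 507.5 K.
Isochoric: P₃ = P₂(T₃/T₂) = 3711 × (401/507.5) = 2932 kPa.

P₃ ≈ 2930 kPa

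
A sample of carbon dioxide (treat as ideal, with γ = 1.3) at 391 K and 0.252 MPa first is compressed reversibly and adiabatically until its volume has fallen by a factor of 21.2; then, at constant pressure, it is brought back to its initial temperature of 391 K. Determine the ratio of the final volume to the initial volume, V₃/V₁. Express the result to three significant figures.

V₃/V₁ ≈ 0.0189

Adiabatic step: V₂/V₁ = 0.04717; T₂ = T₁·21.2^(0.3) = 977.4 K.
Isobaric step: V₃/V₂ = T₃/T₂ = 391/977.4.
V₃/V₁ = (V₂/V₁)(V₃/V₂) = 0.04717 × (391/977.4) = 0.01887.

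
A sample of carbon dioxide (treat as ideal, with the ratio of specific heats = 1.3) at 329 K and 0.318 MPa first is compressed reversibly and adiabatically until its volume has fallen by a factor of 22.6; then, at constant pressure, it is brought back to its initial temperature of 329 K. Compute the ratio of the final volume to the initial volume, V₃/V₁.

Adiabatic step: V₂/V₁ = 0.04425; T₂ = T₁·22.6^(0.3) = 838.4 K.
Isobaric step: V₃/V₂ = T₃/T₂ = 329/838.4.
V₃/V₁ = (V₂/V₁)(V₃/V₂) = 0.04425 × (329/838.4) = 0.01736.

V₃/V₁ ≈ 0.0174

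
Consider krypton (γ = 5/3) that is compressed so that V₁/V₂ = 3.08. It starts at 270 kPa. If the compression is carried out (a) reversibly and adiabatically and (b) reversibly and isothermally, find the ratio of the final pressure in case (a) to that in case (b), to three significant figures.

Isothermal: P_b = P₁(V₁/V₂) = 270×3.08.
Adiabatic: P_a = P₁(V₁/V₂)^γ = 270×3.08^(5/3).
P_a/P_b = (V₁/V₂)^(γ−1) = 3.08^(2/3) = 2.117.

P_adiabatic / P_isothermal ≈ 2.12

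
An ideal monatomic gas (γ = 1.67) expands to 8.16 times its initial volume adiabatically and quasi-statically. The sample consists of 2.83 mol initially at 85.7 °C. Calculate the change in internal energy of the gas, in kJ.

Adiabatic: T₁V₁^(γ−1) = T₂V₂^(γ−1) ⇒ T₂ = T₁ (V₁/V₂)^(γ−1).
T₁ = 85.7 °C = 358.8 K.
T₂ = 358.8 × (1/8.16)^(0.67) = 87.92 K.
Q = 0, so ΔU = W_on_gas = nCᵥΔT with Cᵥ = R/(γ−1) = 12.41 J/(mol·K).
ΔU = 2.83 × 12.41 × (87.92 − 358.8) = -9514 J.

ΔU ≈ -9.51 kJ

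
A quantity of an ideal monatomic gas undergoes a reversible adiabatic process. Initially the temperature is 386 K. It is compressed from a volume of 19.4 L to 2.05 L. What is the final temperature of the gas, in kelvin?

T₂ ≈ 1730 K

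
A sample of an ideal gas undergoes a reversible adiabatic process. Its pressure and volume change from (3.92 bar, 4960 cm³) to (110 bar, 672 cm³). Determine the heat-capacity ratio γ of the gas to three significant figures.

γ ≈ 1.67

PV^γ = const ⇒ γ = ln(P₂/P₁) / ln(V₁/V₂).
γ = ln(110/3.92) / ln(4960/672) = 1.668.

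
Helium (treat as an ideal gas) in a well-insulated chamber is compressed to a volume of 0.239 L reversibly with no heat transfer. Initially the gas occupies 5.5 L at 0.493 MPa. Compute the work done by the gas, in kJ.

γ = 5/3 for a monatomic ideal gas.
P₂ = P₁(V₁/V₂)^γ = 0.493×(5.5/0.239)^(5/3) = 91.79 MPa.
For a reversible adiabat, W_by_gas = (P₁V₁ − P₂V₂)/(γ−1).
W_by = (493000×0.0055 − 9.179×10^7×0.000239) / (2/3) = -28840 J.

W ≈ -28.8 kJ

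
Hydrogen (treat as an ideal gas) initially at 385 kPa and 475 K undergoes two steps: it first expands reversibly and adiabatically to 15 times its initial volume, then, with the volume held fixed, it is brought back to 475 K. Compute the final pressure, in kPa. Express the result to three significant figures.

For a diatomic ideal gas γ = 7/5.
Adiabatic step (PV^γ = const): P₂ = 385×(1/15)^(7/5) = 8.688 kPa; T₂ = 475×(1/15)^(2/5) = 160.8 K.
Isochoric: P₃ = P₂(T₃/T₂) = 8.688 × (475/160.8) = 25.67 kPa.

P₃ ≈ 25.7 kPa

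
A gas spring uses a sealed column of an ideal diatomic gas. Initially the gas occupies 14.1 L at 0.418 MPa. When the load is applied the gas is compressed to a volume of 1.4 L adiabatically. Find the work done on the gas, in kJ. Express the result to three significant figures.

γ = 7/5 for a diatomic ideal gas.
P₂ = P₁(V₁/V₂)^γ = 0.418×(14.1/1.4)^(7/5) = 10.6 MPa.
For a reversible adiabat, W_by_gas = (P₁V₁ − P₂V₂)/(γ−1).
W_by = (418000×0.0141 − 1.06×10^7×0.0014) / (2/5) = -22380 J.
W_on_gas = −W_by = 22380 J.

W ≈ 22.4 kJ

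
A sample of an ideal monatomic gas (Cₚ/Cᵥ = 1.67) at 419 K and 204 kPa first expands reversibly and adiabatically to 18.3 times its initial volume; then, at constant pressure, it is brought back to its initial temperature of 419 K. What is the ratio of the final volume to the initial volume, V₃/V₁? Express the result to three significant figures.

V₃/V₁ ≈ 128

Adiabatic step: V₂/V₁ = 18.3; T₂ = T₁·(1/18.3)^(0.67) = 59.75 K.
Isobaric step: V₃/V₂ = T₃/T₂ = 419/59.75.
V₃/V₁ = (V₂/V₁)(V₃/V₂) = 18.3 × (419/59.75) = 128.3.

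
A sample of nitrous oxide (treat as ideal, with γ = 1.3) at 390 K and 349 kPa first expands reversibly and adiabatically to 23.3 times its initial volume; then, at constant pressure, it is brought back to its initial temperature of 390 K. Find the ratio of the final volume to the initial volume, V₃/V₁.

V₃/V₁ ≈ 59.9

Adiabatic step: V₂/V₁ = 23.3; T₂ = T₁·(1/23.3)^(0.3) = 151.7 K.
Isobaric step: V₃/V₂ = T₃/T₂ = 390/151.7.
V₃/V₁ = (V₂/V₁)(V₃/V₂) = 23.3 × (390/151.7) = 59.92.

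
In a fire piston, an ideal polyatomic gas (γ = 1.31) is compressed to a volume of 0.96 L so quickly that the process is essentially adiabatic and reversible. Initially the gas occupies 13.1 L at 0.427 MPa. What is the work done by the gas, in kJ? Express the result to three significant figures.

W ≈ -22.5 kJ

P₂ = P₁(V₁/V₂)^γ = 0.427×(13.1/0.96)^(1.31) = 13.1 MPa.
For a reversible adiabat, W_by_gas = (P₁V₁ − P₂V₂)/(γ−1).
W_by = (427000×0.0131 − 1.31×10^7×0.00096) / (0.31) = -22520 J.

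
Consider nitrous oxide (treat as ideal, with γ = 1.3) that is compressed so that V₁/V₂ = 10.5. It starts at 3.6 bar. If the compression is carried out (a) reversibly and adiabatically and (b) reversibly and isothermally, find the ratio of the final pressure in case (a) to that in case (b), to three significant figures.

P_adiabatic / P_isothermal ≈ 2.02

Isothermal: P_b = P₁(V₁/V₂) = 3.6×10.5.
Adiabatic: P_a = P₁(V₁/V₂)^γ = 3.6×10.5^(1.3).
P_a/P_b = (V₁/V₂)^(γ−1) = 10.5^(0.3) = 2.025.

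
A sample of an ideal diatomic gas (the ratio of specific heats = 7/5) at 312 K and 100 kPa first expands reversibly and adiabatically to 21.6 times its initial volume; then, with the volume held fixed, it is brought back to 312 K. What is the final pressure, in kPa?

P₃ ≈ 4.63 kPa

Adiabatic step (PV^γ = const): P₂ = 100×(1/21.6)^(7/5) = 1.354 kPa; T₂ = 312×(1/21.6)^(2/5) = 91.28 K.
Isochoric: P₃ = P₂(T₃/T₂) = 1.354 × (312/91.28) = 4.63 kPa.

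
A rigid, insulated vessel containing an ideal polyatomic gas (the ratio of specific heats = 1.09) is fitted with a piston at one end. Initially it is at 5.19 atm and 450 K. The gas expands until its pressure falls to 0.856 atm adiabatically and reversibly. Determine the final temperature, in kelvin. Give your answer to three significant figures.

T₂ ≈ 388 K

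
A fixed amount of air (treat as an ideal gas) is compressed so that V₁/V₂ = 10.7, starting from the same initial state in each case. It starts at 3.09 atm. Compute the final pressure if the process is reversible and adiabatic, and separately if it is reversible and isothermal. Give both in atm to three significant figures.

adiabatic: 85.3 atm; isothermal: 33.1 atm

For a diatomic ideal gas γ = 7/5.
Isothermal: P₂ = P₁(V₁/V₂) = 3.09×10.7 = 33.06 atm.
Adiabatic: P₂ = P₁(V₁/V₂)^γ = 3.09×10.7^(7/5) = 85.33 atm.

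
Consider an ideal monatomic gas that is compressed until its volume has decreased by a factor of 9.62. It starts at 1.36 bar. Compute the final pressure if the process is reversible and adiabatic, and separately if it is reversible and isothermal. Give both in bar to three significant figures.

adiabatic: 59.2 bar; isothermal: 13.1 bar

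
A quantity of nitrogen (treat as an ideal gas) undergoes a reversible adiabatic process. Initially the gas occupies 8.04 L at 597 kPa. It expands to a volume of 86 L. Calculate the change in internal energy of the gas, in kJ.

ΔU ≈ -7.35 kJ

γ = 7/5 for a diatomic ideal gas.
P₂ = P₁(V₁/V₂)^γ = 597×(8.04/86)^(7/5) = 21.63 kPa.
For a reversible adiabat, W_by_gas = (P₁V₁ − P₂V₂)/(γ−1).
W_by = (597000×0.00804 − 21630×0.086) / (2/5) = 7349 J.
Q = 0 ⇒ ΔU = −W_by = -7349 J.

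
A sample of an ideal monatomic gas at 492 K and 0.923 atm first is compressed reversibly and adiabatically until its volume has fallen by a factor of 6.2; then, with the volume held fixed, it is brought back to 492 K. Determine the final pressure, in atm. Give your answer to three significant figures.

For a monatomic ideal gas γ = 5/3.
Adiabatic step (PV^γ = const): P₂ = 0.923×6.2^(5/3) = 19.31 atm; T₂ = 492×6.2^(2/3) = 1660 K.
Isochoric: P₃ = P₂(T₃/T₂) = 19.31 × (492/1660) = 5.723 atm.

P₃ ≈ 5.72 atm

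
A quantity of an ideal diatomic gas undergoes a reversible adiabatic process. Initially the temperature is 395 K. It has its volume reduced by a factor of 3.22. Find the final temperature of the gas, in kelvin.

T₂ ≈ 631 K

For a reversible adiabat TV^(γ−1) is constant, so T₂ = T₁ (V₁/V₂)^(γ−1).
For a diatomic ideal gas γ = 7/5, so γ−1 = 2/5.
T₂ = 395 × 3.22^(2/5) = 630.6 K.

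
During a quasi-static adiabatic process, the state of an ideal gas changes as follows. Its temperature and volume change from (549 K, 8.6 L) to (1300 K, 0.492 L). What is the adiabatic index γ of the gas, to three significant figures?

γ ≈ 1.30

TV^(γ−1) = const ⇒ γ − 1 = ln(T₂/T₁) / ln(V₁/V₂).
γ = 1 + ln(1300/549) / ln(8.6/0.492) = 1.301.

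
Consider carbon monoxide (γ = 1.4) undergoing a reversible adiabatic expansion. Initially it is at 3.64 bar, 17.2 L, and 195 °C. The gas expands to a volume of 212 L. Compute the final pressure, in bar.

P₂ ≈ 0.108 bar

Adiabatic: P₁V₁^γ = P₂V₂^γ ⇒ P₂ = P₁ (V₁/V₂)^γ.
P₂ = 3.64 × (17.2/212)^(1.4) = 0.1081 bar.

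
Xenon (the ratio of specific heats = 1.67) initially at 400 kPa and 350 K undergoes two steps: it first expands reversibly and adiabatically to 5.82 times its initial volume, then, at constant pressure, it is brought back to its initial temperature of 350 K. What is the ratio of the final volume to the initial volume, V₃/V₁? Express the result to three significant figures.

V₃/V₁ ≈ 18.9

Adiabatic step: V₂/V₁ = 5.82; T₂ = T₁·(1/5.82)^(0.67) = 107.5 K.
Isobaric step: V₃/V₂ = T₃/T₂ = 350/107.5.
V₃/V₁ = (V₂/V₁)(V₃/V₂) = 5.82 × (350/107.5) = 18.94.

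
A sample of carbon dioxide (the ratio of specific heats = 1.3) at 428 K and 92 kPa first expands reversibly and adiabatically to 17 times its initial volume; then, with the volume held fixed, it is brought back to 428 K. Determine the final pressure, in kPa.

Adiabatic step (PV^γ = const): P₂ = 92×(1/17)^(1.3) = 2.313 kPa; T₂ = 428×(1/17)^(0.3) = 182.9 K.
Isochoric: P₃ = P₂(T₃/T₂) = 2.313 × (428/182.9) = 5.412 kPa.

P₃ ≈ 5.41 kPa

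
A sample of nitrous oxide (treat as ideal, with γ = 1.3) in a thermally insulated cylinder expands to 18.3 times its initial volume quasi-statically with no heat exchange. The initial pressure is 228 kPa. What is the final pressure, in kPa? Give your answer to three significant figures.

P₂ ≈ 5.21 kPa

Since PV^γ is constant along a reversible adiabat, P₂ = P₁ (V₁/V₂)^γ.
P₂ = 228 × (1/18.3)^(1.3) = 5.209 kPa.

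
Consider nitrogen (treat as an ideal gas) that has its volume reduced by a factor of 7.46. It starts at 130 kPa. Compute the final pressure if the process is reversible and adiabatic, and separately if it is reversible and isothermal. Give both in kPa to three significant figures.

For a diatomic ideal gas γ = 7/5.
Isothermal: P₂ = P₁(V₁/V₂) = 130×7.46 = 969.8 kPa.
Adiabatic: P₂ = P₁(V₁/V₂)^γ = 130×7.46^(7/5) = 2167 kPa.

adiabatic: 2170 kPa; isothermal: 970 kPa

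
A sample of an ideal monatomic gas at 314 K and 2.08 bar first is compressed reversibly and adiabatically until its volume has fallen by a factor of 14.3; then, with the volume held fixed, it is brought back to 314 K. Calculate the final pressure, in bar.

P₃ ≈ 29.7 bar

For a monatomic ideal gas γ = 5/3.
Adiabatic step (PV^γ = const): P₂ = 2.08×14.3^(5/3) = 175.2 bar; T₂ = 314×14.3^(2/3) = 1850 K.
Isochoric: P₃ = P₂(T₃/T₂) = 175.2 × (314/1850) = 29.74 bar.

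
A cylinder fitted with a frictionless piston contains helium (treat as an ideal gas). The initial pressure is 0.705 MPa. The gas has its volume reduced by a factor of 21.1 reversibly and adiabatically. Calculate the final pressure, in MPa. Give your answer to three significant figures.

Adiabatic: P₁V₁^γ = P₂V₂^γ ⇒ P₂ = P₁ (V₁/V₂)^γ.
For a monatomic ideal gas γ = 5/3.
P₂ = 0.705 × 21.1^(5/3) = 113.6 MPa.

P₂ ≈ 114 MPa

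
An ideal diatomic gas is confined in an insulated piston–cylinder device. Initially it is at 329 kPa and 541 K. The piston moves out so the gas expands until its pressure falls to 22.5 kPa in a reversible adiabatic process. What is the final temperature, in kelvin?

T₂ ≈ 251 K

Adiabatic: T₂/T₁ = (P₂/P₁)^((γ−1)/γ).
For a diatomic ideal gas γ = 7/5, so (γ−1)/γ = 2/7.
T₂ = 541 × (22.5/329)^(2/7) = 251.4 K.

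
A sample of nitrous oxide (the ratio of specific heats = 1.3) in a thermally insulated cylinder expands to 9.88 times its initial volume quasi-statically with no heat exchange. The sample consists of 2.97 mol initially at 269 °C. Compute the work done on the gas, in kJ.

Adiabatic: T₁V₁^(γ−1) = T₂V₂^(γ−1) ⇒ T₂ = T₁ (V₁/V₂)^(γ−1).
T₁ = 269 °C = 542.1 K.
T₂ = 542.1 × (1/9.88)^(0.3) = 272.7 K.
Q = 0, so ΔU = W_on_gas = nCᵥΔT with Cᵥ = R/(γ−1) = 27.71 J/(mol·K).
ΔU = 2.97 × 27.71 × (272.7 − 542.1) = -22180 J.

W ≈ -22.2 kJ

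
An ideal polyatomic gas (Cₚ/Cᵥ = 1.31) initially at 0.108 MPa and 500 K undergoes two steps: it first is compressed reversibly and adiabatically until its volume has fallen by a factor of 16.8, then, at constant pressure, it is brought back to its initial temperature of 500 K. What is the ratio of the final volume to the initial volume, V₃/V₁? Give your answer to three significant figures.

Adiabatic step: V₂/V₁ = 0.05952; T₂ = T₁·16.8^(0.31) = 1199 K.
Isobaric step: V₃/V₂ = T₃/T₂ = 500/1199.
V₃/V₁ = (V₂/V₁)(V₃/V₂) = 0.05952 × (500/1199) = 0.02482.

V₃/V₁ ≈ 0.0248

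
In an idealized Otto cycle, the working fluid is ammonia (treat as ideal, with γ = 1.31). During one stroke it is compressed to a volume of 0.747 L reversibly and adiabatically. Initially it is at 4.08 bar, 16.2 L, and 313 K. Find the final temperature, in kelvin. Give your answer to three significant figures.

T₂ ≈ 812 K

For a reversible adiabat TV^(γ−1) is constant, so T₂ = T₁ (V₁/V₂)^(γ−1).
T₂ = 313 × (16.2/0.747)^(0.31) = 812.4 K.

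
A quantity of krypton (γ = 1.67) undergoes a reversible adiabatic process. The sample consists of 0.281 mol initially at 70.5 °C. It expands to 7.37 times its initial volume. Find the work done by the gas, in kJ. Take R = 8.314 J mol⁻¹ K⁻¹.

W ≈ 0.884 kJ

For a reversible adiabat TV^(γ−1) is constant, so T₂ = T₁ (V₁/V₂)^(γ−1).
T₁ = 70.5 °C = 343.6 K.
T₂ = 343.6 × (1/7.37)^(0.67) = 90.14 K.
Q = 0, so ΔU = W_on_gas = nCᵥΔT with Cᵥ = R/(γ−1) = 12.41 J/(mol·K).
ΔU = 0.281 × 12.41 × (90.14 − 343.6) = -884 J.
Work done by the gas = −ΔU = 884 J.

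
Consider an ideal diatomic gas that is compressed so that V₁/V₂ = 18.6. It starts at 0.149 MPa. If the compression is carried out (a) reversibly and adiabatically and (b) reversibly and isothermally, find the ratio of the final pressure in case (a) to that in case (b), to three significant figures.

P_adiabatic / P_isothermal ≈ 3.22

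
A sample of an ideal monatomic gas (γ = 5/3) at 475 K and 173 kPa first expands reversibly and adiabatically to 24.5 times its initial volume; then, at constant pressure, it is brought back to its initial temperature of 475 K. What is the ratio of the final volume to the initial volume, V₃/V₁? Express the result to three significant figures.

V₃/V₁ ≈ 207

Adiabatic step: V₂/V₁ = 24.5; T₂ = T₁·(1/24.5)^(2/3) = 56.31 K.
Isobaric step: V₃/V₂ = T₃/T₂ = 475/56.31.
V₃/V₁ = (V₂/V₁)(V₃/V₂) = 24.5 × (475/56.31) = 206.7.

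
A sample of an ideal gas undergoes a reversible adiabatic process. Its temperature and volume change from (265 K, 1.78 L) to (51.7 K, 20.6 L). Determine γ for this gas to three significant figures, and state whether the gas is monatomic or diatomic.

γ ≈ 1.67; monatomic

TV^(γ−1) = const ⇒ γ − 1 = ln(T₂/T₁) / ln(V₁/V₂).
γ = 1 + ln(51.7/265) / ln(1.78/20.6) = 1.667.
γ ≈ 1.67 is close to 5/3, so the gas is monatomic.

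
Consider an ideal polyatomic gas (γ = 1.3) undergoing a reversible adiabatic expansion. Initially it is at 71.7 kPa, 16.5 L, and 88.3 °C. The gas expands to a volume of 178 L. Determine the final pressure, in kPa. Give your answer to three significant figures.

P₂ ≈ 3.26 kPa

Adiabatic: P₁V₁^γ = P₂V₂^γ ⇒ P₂ = P₁ (V₁/V₂)^γ.
P₂ = 71.7 × (16.5/178)^(1.3) = 3.256 kPa.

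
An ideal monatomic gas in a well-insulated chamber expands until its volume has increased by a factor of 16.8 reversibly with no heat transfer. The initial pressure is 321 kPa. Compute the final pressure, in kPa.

Since PV^γ is constant along a reversible adiabat, P₂ = P₁ (V₁/V₂)^γ.
For a monatomic ideal gas γ = 5/3.
P₂ = 321 × (1/16.8)^(5/3) = 2.913 kPa.

P₂ ≈ 2.91 kPa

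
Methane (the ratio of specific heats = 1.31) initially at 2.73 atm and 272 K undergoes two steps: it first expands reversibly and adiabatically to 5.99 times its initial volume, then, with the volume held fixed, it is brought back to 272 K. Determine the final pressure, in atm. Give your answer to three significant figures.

P₃ ≈ 0.456 atm

Adiabatic step (PV^γ = const): P₂ = 2.73×(1/5.99)^(1.31) = 0.2617 atm; T₂ = 272×(1/5.99)^(0.31) = 156.2 K.
Isochoric: P₃ = P₂(T₃/T₂) = 0.2617 × (272/156.2) = 0.4558 atm.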